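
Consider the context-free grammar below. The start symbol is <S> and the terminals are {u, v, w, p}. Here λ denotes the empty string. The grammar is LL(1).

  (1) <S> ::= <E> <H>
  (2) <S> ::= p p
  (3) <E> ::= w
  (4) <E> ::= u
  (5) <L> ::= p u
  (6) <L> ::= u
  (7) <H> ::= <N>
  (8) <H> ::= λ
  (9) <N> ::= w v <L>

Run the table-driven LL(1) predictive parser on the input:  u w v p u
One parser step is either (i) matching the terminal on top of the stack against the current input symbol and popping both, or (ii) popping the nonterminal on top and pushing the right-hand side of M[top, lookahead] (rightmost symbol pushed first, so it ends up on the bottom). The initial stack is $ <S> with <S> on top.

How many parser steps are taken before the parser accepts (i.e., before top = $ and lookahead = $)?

10

step 1: stack=$ <S>  input=u w v p u $  — expand <S> ::= <E> <H>
step 2: stack=$ <H> <E>  input=u w v p u $  — expand <E> ::= u
step 3: stack=$ <H> u  input=u w v p u $  — match u
step 4: stack=$ <H>  input=w v p u $  — expand <H> ::= <N>
step 5: stack=$ <N>  input=w v p u $  — expand <N> ::= w v <L>
step 6: stack=$ <L> v w  input=w v p u $  — match w
step 7: stack=$ <L> v  input=v p u $  — match v
step 8: stack=$ <L>  input=p u $  — expand <L> ::= p u
step 9: stack=$ u p  input=p u $  — match p
step 10: stack=$ u  input=u $  — match u
Accept reached after 10 steps.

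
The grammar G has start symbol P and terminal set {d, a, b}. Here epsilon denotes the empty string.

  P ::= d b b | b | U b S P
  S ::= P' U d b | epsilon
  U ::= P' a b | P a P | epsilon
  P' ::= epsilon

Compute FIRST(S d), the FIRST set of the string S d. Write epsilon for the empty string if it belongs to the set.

{a, b, d}

FIRST(P'): from P'::=epsilon we get {epsilon}. So FIRST(P') = {epsilon}.
FIRST(P): from P::=d b b we get {d}; from P::=b we get {b}; from P::=U b S P we get {a, b, d}. So FIRST(P) = {a, b, d}.
FIRST(U): from U::=P' a b we get {a}; from U::=P a P we get {a, b, d}; from U::=epsilon we get {epsilon}. So FIRST(U) = {epsilon, a, b, d}.
FIRST(S): from S::=P' U d b we get {a, b, d}; from S::=epsilon we get {epsilon}. So FIRST(S) = {epsilon, a, b, d}.
FIRST(S d): take FIRST of each symbol in turn, carrying on past any symbol whose FIRST contains epsilon; result {a, b, d}.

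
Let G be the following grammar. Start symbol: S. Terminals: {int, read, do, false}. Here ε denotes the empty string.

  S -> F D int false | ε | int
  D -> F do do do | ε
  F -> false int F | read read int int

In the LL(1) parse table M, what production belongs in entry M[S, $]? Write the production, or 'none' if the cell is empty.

FIRST(F): from F->false int F we get {false}; from F->read read int int we get {read}. So FIRST(F) = {false, read}.
FIRST(S): from S->F D int false we get {false, read}; from S->ε we get {ε}; from S->int we get {int}. So FIRST(S) = {ε, false, int, read}.
FIRST(D): from D->F do do do we get {false, read}; from D->ε we get {ε}. So FIRST(D) = {ε, false, read}.
FOLLOW(S) includes $ since S is the start symbol.
FOLLOW(S): S appears on no right-hand side. Thus FOLLOW(S) = {$}.
For S -> F D int false: FIRST(F D int false) = {false, read}, so it goes in M[S, t] for t ∈ {false, read}.
For S -> ε: FIRST(ε) = {ε}, so it goes in M[S, t] for t ∈ {}; since ε ∈ FIRST, also for every t ∈ FOLLOW(S) = {$}.
For S -> int: FIRST(int) = {int}, so it goes in M[S, t] for t ∈ {int}.

S -> ε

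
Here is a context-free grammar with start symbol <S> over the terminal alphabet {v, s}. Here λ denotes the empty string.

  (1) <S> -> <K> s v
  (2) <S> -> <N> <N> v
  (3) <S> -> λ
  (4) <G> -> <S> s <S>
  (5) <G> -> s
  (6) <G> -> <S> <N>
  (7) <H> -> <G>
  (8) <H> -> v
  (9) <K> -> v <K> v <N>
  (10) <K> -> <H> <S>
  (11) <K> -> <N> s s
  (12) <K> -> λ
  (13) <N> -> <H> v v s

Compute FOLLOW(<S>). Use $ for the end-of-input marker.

FIRST(<S>): from <S>-><K> s v we get {s, v}; from <S>-><N> <N> v we get {s, v}; from <S>->λ we get {λ}. So FIRST(<S>) = {λ, s, v}.
FIRST(<G>): from <G>-><S> s <S> we get {s, v}; from <G>->s we get {s}; from <G>-><S> <N> we get {s, v}. So FIRST(<G>) = {s, v}.
FIRST(<H>): from <H>-><G> we get {s, v}; from <H>->v we get {v}. So FIRST(<H>) = {s, v}.
FIRST(<N>): from <N>-><H> v v s we get {s, v}. So FIRST(<N>) = {s, v}.
FIRST(<K>): from <K>->v <K> v <N> we get {v}; from <K>-><H> <S> we get {s, v}; from <K>-><N> s s we get {s, v}; from <K>->λ we get {λ}. So FIRST(<K>) = {λ, s, v}.
FOLLOW(<S>) includes $ since <S> is the start symbol.
FOLLOW(<K>): in <S>-><K> s v, <K> is followed by s v with FIRST {s}; in <K>->v <K> v <N>, <K> is followed by v <N> with FIRST {v}. Thus FOLLOW(<K>) = {s, v}.
FOLLOW(<H>): in <K>-><H> <S>, <H> is followed by <S> with FIRST {λ, s, v}; in <K>-><H> <S>, the suffix after <H> is nullable, so FOLLOW(<H>) ⊇ FOLLOW(<K>) = {s, v}; in <N>-><H> v v s, <H> is followed by v v s with FIRST {v}. Thus FOLLOW(<H>) = {s, v}.
FOLLOW(<G>): in <H>-><G>, the suffix after <G> is empty, so FOLLOW(<G>) ⊇ FOLLOW(<H>) = {s, v}. Thus FOLLOW(<G>) = {s, v}.
FOLLOW(<S>): in <G>-><S> s <S> (occurrence 1), <S> is followed by s <S> with FIRST {s}; in <G>-><S> s <S> (occurrence 2), the suffix after <S> is empty, so FOLLOW(<S>) ⊇ FOLLOW(<G>) = {s, v}; in <G>-><S> <N>, <S> is followed by <N> with FIRST {s, v}; in <K>-><H> <S>, the suffix after <S> is empty, so FOLLOW(<S>) ⊇ FOLLOW(<K>) = {s, v}. Thus FOLLOW(<S>) = {$, s, v}.
FOLLOW(<N>): in <S>-><N> <N> v (occurrence 1), <N> is followed by <N> v with FIRST {s, v}; in <S>-><N> <N> v (occurrence 2), <N> is followed by v with FIRST {v}; in <G>-><S> <N>, the suffix after <N> is empty, so FOLLOW(<N>) ⊇ FOLLOW(<G>) = {s, v}; in <K>->v <K> v <N>, the suffix after <N> is empty, so FOLLOW(<N>) ⊇ FOLLOW(<K>) = {s, v}; in <K>-><N> s s, <N> is followed by s s with FIRST {s}. Thus FOLLOW(<N>) = {s, v}.

{$, s, v}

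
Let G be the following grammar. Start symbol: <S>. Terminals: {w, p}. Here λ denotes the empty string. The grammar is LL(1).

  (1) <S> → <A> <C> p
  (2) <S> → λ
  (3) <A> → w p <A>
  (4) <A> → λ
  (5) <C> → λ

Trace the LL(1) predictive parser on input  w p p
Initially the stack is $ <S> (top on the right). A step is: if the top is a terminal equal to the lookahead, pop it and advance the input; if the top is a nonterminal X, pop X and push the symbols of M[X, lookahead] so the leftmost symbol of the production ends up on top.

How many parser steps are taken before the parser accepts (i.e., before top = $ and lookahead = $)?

step 1: stack=$ <S>  input=w p p $  — expand <S> → <A> <C> p
step 2: stack=$ p <C> <A>  input=w p p $  — expand <A> → w p <A>
step 3: stack=$ p <C> <A> p w  input=w p p $  — match w
step 4: stack=$ p <C> <A> p  input=p p $  — match p
step 5: stack=$ p <C> <A>  input=p $  — expand <A> → λ
step 6: stack=$ p <C>  input=p $  — expand <C> → λ
step 7: stack=$ p  input=p $  — match p
Accept reached after 7 steps.

7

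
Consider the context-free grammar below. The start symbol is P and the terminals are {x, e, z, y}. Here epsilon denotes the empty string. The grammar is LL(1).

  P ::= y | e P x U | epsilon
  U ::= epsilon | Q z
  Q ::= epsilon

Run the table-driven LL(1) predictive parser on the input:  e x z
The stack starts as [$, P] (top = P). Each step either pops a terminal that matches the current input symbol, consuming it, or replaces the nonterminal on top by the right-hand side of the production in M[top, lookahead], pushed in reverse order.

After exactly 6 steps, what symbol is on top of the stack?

step 1: stack=$ P  input=e x z $  — expand P ::= e P x U
step 2: stack=$ U x P e  input=e x z $  — match e
step 3: stack=$ U x P  input=x z $  — expand P ::= epsilon
step 4: stack=$ U x  input=x z $  — match x
step 5: stack=$ U  input=z $  — expand U ::= Q z
step 6: stack=$ z Q  input=z $  — expand Q ::= epsilon
Stack after step 6: $ z (top = z).

z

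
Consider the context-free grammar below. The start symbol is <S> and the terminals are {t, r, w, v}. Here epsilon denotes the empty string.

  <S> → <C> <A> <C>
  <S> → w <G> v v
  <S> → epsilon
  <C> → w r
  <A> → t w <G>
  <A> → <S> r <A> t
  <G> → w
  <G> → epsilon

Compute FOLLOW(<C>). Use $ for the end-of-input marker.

FIRST(<C>) = {w}
FIRST(<G>) = {epsilon, w}
FIRST(<S>) = {epsilon, w}  (via <C> <A> <C>)
FIRST(<A>) = {r, t, w}  (via <S> r <A> t)
FOLLOW(<S>) includes $ since <S> is the start symbol.
FOLLOW(<S>): in <A>→<S> r <A> t, <S> is followed by r <A> t with FIRST {r}. Thus FOLLOW(<S>) = {$, r}.
FOLLOW(<C>): in <S>→<C> <A> <C> (occurrence 1), <C> is followed by <A> <C> with FIRST {r, t, w}; in <S>→<C> <A> <C> (occurrence 2), the suffix after <C> is empty, so FOLLOW(<C>) ⊇ FOLLOW(<S>) = {$, r}. Thus FOLLOW(<C>) = {$, r, t, w}.
FOLLOW(<A>): in <S>→<C> <A> <C>, <A> is followed by <C> with FIRST {w}; in <A>→<S> r <A> t, <A> is followed by t with FIRST {t}. Thus FOLLOW(<A>) = {t, w}.
FOLLOW(<G>): in <S>→w <G> v v, <G> is followed by v v with FIRST {v}; in <A>→t w <G>, the suffix after <G> is empty, so FOLLOW(<G>) ⊇ FOLLOW(<A>) = {t, w}. Thus FOLLOW(<G>) = {t, v, w}.

{$, r, t, w}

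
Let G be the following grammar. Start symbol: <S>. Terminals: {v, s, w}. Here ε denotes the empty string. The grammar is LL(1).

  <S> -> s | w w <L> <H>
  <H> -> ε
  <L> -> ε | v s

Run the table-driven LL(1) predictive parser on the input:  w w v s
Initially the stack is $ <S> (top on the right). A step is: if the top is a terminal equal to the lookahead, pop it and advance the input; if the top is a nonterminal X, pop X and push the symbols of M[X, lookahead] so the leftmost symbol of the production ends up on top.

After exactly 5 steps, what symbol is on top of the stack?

     Stack          Input      Action
  1  $ <S>          w w v s $  expand <S> -> w w <L> <H>
  2  $ <H> <L> w w  w w v s $  match w
  3  $ <H> <L> w    w v s $    match w
  4  $ <H> <L>      v s $      expand <L> -> v s
  5  $ <H> s v      v s $      match v
Stack after step 5: $ <H> s (top = s).

s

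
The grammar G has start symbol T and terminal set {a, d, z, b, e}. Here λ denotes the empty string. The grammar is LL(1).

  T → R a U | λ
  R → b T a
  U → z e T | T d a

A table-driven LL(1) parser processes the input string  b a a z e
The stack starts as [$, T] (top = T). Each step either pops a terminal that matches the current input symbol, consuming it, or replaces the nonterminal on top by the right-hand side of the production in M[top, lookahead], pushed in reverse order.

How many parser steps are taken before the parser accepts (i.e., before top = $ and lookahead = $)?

10

step 1: stack=$ T  input=b a a z e $  — expand T → R a U
step 2: stack=$ U a R  input=b a a z e $  — expand R → b T a
step 3: stack=$ U a a T b  input=b a a z e $  — match b
step 4: stack=$ U a a T  input=a a z e $  — expand T → λ
step 5: stack=$ U a a  input=a a z e $  — match a
step 6: stack=$ U a  input=a z e $  — match a
step 7: stack=$ U  input=z e $  — expand U → z e T
step 8: stack=$ T e z  input=z e $  — match z
step 9: stack=$ T e  input=e $  — match e
step 10: stack=$ T  input=$  — expand T → λ
Accept reached after 10 steps.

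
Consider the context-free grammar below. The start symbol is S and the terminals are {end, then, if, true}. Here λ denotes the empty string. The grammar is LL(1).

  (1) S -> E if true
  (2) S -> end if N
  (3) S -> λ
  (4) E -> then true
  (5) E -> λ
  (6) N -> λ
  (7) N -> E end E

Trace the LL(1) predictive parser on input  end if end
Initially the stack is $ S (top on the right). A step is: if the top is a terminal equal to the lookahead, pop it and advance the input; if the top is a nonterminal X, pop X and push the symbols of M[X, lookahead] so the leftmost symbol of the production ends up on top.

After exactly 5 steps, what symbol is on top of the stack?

     Stack       Input         Action
  1  $ S         end if end $  expand S -> end if N
  2  $ N if end  end if end $  match end
  3  $ N if      if end $      match if
  4  $ N         end $         expand N -> E end E
  5  $ E end E   end $         expand E -> λ
Stack after step 5: $ E end (top = end).

end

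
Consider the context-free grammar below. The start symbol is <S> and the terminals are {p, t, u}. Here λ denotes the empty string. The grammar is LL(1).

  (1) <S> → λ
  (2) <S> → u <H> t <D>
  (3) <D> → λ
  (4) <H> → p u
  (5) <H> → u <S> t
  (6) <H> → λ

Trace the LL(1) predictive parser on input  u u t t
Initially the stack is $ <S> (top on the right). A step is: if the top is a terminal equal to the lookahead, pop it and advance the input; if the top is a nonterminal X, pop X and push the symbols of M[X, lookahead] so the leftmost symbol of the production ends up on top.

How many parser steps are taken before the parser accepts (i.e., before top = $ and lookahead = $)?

8

     Stack            Input      Action
  1  $ <S>            u u t t $  expand <S> → u <H> t <D>
  2  $ <D> t <H> u    u u t t $  match u
  3  $ <D> t <H>      u t t $    expand <H> → u <S> t
  4  $ <D> t t <S> u  u t t $    match u
  5  $ <D> t t <S>    t t $      expand <S> → λ
  6  $ <D> t t        t t $      match t
  7  $ <D> t          t $        match t
  8  $ <D>            $          expand <D> → λ
Accept reached after 8 steps.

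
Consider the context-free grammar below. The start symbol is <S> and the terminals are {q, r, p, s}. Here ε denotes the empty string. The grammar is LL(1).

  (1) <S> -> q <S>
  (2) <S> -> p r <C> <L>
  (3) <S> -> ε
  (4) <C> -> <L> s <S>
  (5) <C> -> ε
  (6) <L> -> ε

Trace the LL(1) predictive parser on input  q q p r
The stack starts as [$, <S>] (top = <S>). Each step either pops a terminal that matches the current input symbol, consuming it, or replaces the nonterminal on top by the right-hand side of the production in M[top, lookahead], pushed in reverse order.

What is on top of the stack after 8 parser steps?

     Stack          Input      Action
  1  $ <S>          q q p r $  expand <S> -> q <S>
  2  $ <S> q        q q p r $  match q
  3  $ <S>          q p r $    expand <S> -> q <S>
  4  $ <S> q        q p r $    match q
  5  $ <S>          p r $      expand <S> -> p r <C> <L>
  6  $ <L> <C> r p  p r $      match p
  7  $ <L> <C> r    r $        match r
  8  $ <L> <C>      $          expand <C> -> ε
Stack after step 8: $ <L> (top = <L>).

<L>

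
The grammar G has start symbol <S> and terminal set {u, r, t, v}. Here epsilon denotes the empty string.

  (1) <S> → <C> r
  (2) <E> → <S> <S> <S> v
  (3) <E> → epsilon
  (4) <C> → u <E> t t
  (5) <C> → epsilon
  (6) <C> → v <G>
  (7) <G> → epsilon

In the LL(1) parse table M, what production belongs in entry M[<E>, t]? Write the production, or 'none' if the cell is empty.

FIRST(<C>): from <C>→u <E> t t we get {u}; from <C>→epsilon we get {epsilon}; from <C>→v <G> we get {v}. So FIRST(<C>) = {epsilon, u, v}.
FIRST(<G>): from <G>→epsilon we get {epsilon}. So FIRST(<G>) = {epsilon}.
FIRST(<S>): from <S>→<C> r we get {r, u, v}. So FIRST(<S>) = {r, u, v}.
FIRST(<E>): from <E>→<S> <S> <S> v we get {r, u, v}; from <E>→epsilon we get {epsilon}. So FIRST(<E>) = {epsilon, r, u, v}.
FOLLOW(<S>) includes $ since <S> is the start symbol.
FOLLOW(<E>): in <C>→u <E> t t, <E> is followed by t t with FIRST {t}. Thus FOLLOW(<E>) = {t}.
For <E> → <S> <S> <S> v: FIRST(<S> <S> <S> v) = {r, u, v}, so it goes in M[<E>, t] for t ∈ {r, u, v}.
For <E> → epsilon: FIRST(epsilon) = {epsilon}, so it goes in M[<E>, t] for t ∈ {}; since epsilon ∈ FIRST, also for every t ∈ FOLLOW(<E>) = {t}.

<E> → epsilon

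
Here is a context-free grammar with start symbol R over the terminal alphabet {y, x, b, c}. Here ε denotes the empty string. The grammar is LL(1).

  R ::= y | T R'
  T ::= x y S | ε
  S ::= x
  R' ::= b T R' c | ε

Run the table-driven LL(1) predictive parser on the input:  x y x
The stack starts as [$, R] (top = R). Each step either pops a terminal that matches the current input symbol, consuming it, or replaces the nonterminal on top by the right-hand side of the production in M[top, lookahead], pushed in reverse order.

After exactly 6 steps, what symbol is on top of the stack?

     Stack       Input    Action
  1  $ R         x y x $  expand R ::= T R'
  2  $ R' T      x y x $  expand T ::= x y S
  3  $ R' S y x  x y x $  match x
  4  $ R' S y    y x $    match y
  5  $ R' S      x $      expand S ::= x
  6  $ R' x      x $      match x
Stack after step 6: $ R' (top = R').

R'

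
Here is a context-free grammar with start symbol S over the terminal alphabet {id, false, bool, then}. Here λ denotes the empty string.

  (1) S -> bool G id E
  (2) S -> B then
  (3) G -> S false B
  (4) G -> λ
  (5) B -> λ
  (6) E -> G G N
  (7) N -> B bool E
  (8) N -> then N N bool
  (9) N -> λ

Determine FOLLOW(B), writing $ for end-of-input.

{$, bool, false, id, then}

FIRST(B) = {λ}
FIRST(S) = {bool, then}  (via B then)
FIRST(N) = {λ, bool, then}  (via B bool E)
FIRST(G) = {λ, bool, then}  (via S false B)
FIRST(E) = {λ, bool, then}  (via G G N)
FOLLOW(S) includes $ since S is the start symbol.
FOLLOW(S): in G->S false B, S is followed by false B with FIRST {false}. Thus FOLLOW(S) = {$, false}.
FOLLOW(G): in S->bool G id E, G is followed by id E with FIRST {id}; in E->G G N (occurrence 1), G is followed by G N with FIRST {λ, bool, then}; in E->G G N (occurrence 1), the suffix after G is nullable, so FOLLOW(G) ⊇ FOLLOW(E) = {$, bool, false, then}; in E->G G N (occurrence 2), G is followed by N with FIRST {λ, bool, then}; in E->G G N (occurrence 2), the suffix after G is nullable, so FOLLOW(G) ⊇ FOLLOW(E) = {$, bool, false, then}. Thus FOLLOW(G) = {$, bool, false, id, then}.
FOLLOW(B): in S->B then, B is followed by then with FIRST {then}; in G->S false B, the suffix after B is empty, so FOLLOW(B) ⊇ FOLLOW(G) = {$, bool, false, id, then}; in N->B bool E, B is followed by bool E with FIRST {bool}. Thus FOLLOW(B) = {$, bool, false, id, then}.
FOLLOW(E): in S->bool G id E, the suffix after E is empty, so FOLLOW(E) ⊇ FOLLOW(S) = {$, false}; in N->B bool E, the suffix after E is empty, so FOLLOW(E) ⊇ FOLLOW(N) = {$, bool, false, then}. Thus FOLLOW(E) = {$, bool, false, then}.
FOLLOW(N): in E->G G N, the suffix after N is empty, so FOLLOW(N) ⊇ FOLLOW(E) = {$, bool, false, then}; in N->then N N bool (occurrence 1), N is followed by N bool with FIRST {bool, then}; in N->then N N bool (occurrence 2), N is followed by bool with FIRST {bool}. Thus FOLLOW(N) = {$, bool, false, then}.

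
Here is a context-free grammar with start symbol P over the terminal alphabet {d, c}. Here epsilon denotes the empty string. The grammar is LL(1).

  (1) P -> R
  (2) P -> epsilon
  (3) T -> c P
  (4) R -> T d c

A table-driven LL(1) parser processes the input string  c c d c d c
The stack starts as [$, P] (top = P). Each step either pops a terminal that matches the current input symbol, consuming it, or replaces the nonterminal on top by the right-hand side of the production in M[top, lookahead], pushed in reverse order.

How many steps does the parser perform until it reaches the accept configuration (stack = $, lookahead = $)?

13

      Stack          Input          Action
   1  $ P            c c d c d c $  expand P -> R
   2  $ R            c c d c d c $  expand R -> T d c
   3  $ c d T        c c d c d c $  expand T -> c P
   4  $ c d P c      c c d c d c $  match c
   5  $ c d P        c d c d c $    expand P -> R
   6  $ c d R        c d c d c $    expand R -> T d c
   7  $ c d c d T    c d c d c $    expand T -> c P
   8  $ c d c d P c  c d c d c $    match c
   9  $ c d c d P    d c d c $      expand P -> epsilon
  10  $ c d c d      d c d c $      match d
  11  $ c d c        c d c $        match c
  12  $ c d          d c $          match d
  13  $ c            c $            match c
Accept reached after 13 steps.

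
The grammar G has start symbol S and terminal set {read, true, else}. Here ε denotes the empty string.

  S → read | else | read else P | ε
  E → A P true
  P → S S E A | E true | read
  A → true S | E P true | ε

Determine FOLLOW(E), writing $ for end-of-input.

FIRST(S): from S→read we get {read}; from S→else we get {else}; from S→read else P we get {read}; from S→ε we get {ε}. So FIRST(S) = {ε, else, read}.
FIRST(E): from E→A P true we get {else, read, true}. So FIRST(E) = {else, read, true}.
FIRST(P): from P→S S E A we get {else, read, true}; from P→E true we get {else, read, true}; from P→read we get {read}. So FIRST(P) = {else, read, true}.
FIRST(A): from A→true S we get {true}; from A→E P true we get {else, read, true}; from A→ε we get {ε}. So FIRST(A) = {ε, else, read, true}.
FOLLOW(S) includes $ since S is the start symbol.
FOLLOW(S): in P→S S E A (occurrence 1), S is followed by S E A with FIRST {else, read, true}; in P→S S E A (occurrence 2), S is followed by E A with FIRST {else, read, true}; in A→true S, the suffix after S is empty, so FOLLOW(S) ⊇ FOLLOW(A) = {$, else, read, true}. Thus FOLLOW(S) = {$, else, read, true}.
FOLLOW(P): in S→read else P, the suffix after P is empty, so FOLLOW(P) ⊇ FOLLOW(S) = {$, else, read, true}; in E→A P true, P is followed by true with FIRST {true}; in A→E P true, P is followed by true with FIRST {true}. Thus FOLLOW(P) = {$, else, read, true}.
FOLLOW(E): in P→S S E A, E is followed by A with FIRST {ε, else, read, true}; in P→S S E A, the suffix after E is nullable, so FOLLOW(E) ⊇ FOLLOW(P) = {$, else, read, true}; in P→E true, E is followed by true with FIRST {true}; in A→E P true, E is followed by P true with FIRST {else, read, true}. Thus FOLLOW(E) = {$, else, read, true}.
FOLLOW(A): in E→A P true, A is followed by P true with FIRST {else, read, true}; in P→S S E A, the suffix after A is empty, so FOLLOW(A) ⊇ FOLLOW(P) = {$, else, read, true}. Thus FOLLOW(A) = {$, else, read, true}.

{$, else, read, true}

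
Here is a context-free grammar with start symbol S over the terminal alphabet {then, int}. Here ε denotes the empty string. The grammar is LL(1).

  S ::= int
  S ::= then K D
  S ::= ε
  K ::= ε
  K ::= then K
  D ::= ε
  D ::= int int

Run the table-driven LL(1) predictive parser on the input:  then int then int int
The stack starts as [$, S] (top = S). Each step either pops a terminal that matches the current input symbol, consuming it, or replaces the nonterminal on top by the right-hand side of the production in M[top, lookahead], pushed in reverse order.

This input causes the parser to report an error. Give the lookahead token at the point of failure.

step 1: stack=$ S  input=then int then int int $  — expand S ::= then K D
step 2: stack=$ D K then  input=then int then int int $  — match then
step 3: stack=$ D K  input=int then int int $  — expand K ::= ε
step 4: stack=$ D  input=int then int int $  — expand D ::= int int
step 5: stack=$ int int  input=int then int int $  — match int
step 6: stack=$ int  input=then int int $  — error: top is terminal int but lookahead is then

then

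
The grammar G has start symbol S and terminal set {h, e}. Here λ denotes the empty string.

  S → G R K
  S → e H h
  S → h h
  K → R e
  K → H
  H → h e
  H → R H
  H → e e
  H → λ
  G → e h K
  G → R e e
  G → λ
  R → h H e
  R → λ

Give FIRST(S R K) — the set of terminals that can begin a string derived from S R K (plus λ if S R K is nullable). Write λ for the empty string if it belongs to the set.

{λ, e, h}

FIRST(R) = {λ, h}
FIRST(H) = {λ, e, h}  (via R H)
FIRST(G) = {λ, e, h}  (via R e e)
FIRST(K) = {λ, e, h}  (via R e, H)
FIRST(S) = {λ, e, h}  (via G R K)
FIRST(S R K): take FIRST of each symbol in turn, carrying on past any symbol whose FIRST contains λ; result {λ, e, h}.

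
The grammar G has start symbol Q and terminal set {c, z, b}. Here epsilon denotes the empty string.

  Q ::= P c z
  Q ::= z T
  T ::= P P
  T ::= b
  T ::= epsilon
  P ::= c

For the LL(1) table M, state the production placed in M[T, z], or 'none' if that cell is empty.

FIRST(P): from P::=c we get {c}. So FIRST(P) = {c}.
FIRST(Q): from Q::=P c z we get {c}; from Q::=z T we get {z}. So FIRST(Q) = {c, z}.
FIRST(T): from T::=P P we get {c}; from T::=b we get {b}; from T::=epsilon we get {epsilon}. So FIRST(T) = {epsilon, b, c}.
FOLLOW(Q) includes $ since Q is the start symbol.
FOLLOW(Q): Q appears on no right-hand side. Thus FOLLOW(Q) = {$}.
FOLLOW(T): in Q::=z T, the suffix after T is empty, so FOLLOW(T) ⊇ FOLLOW(Q) = {$}. Thus FOLLOW(T) = {$}.
For T ::= P P: FIRST(P P) = {c}, so it goes in M[T, t] for t ∈ {c}.
For T ::= b: FIRST(b) = {b}, so it goes in M[T, t] for t ∈ {b}.
For T ::= epsilon: FIRST(epsilon) = {epsilon}, so it goes in M[T, t] for t ∈ {}; since epsilon ∈ FIRST, also for every t ∈ FOLLOW(T) = {$}.
None of these place a production in M[T, z].

none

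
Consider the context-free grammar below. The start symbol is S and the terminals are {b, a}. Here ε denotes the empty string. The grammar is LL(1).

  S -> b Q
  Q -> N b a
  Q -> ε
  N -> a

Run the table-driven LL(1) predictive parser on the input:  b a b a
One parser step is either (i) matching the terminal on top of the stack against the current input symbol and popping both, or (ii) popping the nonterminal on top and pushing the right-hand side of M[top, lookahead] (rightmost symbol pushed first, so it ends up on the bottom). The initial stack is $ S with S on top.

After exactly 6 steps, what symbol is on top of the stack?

a

step 1: stack=$ S  input=b a b a $  — expand S -> b Q
step 2: stack=$ Q b  input=b a b a $  — match b
step 3: stack=$ Q  input=a b a $  — expand Q -> N b a
step 4: stack=$ a b N  input=a b a $  — expand N -> a
step 5: stack=$ a b a  input=a b a $  — match a
step 6: stack=$ a b  input=b a $  — match b
Stack after step 6: $ a (top = a).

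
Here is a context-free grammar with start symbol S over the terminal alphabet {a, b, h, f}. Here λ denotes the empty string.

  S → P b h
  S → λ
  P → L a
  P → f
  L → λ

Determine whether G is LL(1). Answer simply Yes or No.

Yes

FIRST(S) = {λ, a, f}
FIRST(P) = {a, f}
FIRST(L) = {λ}
FOLLOW(S) = {$}
FOLLOW(P) = {b}
FOLLOW(L) = {a}
Each cell of M receives at most one production.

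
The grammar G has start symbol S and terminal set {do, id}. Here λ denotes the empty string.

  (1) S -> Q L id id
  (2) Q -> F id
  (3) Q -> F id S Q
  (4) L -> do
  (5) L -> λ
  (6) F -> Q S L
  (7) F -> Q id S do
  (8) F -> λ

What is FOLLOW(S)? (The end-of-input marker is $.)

{$, do, id}

FIRST(L) = {λ, do}
FIRST(S) = {id}  (via Q L id id)
FIRST(Q) = {id}  (via F id, F id S Q)
FIRST(F) = {λ, id}  (via Q S L, Q id S do)
FOLLOW(S) includes $ since S is the start symbol.
FOLLOW(Q): in S->Q L id id, Q is followed by L id id with FIRST {do, id}; in Q->F id S Q, the suffix after Q is empty (adds nothing new); in F->Q S L, Q is followed by S L with FIRST {id}; in F->Q id S do, Q is followed by id S do with FIRST {id}. Thus FOLLOW(Q) = {do, id}.
FOLLOW(F): in Q->F id, F is followed by id with FIRST {id}; in Q->F id S Q, F is followed by id S Q with FIRST {id}. Thus FOLLOW(F) = {id}.
FOLLOW(S): in Q->F id S Q, S is followed by Q with FIRST {id}; in F->Q S L, S is followed by L with FIRST {λ, do}; in F->Q S L, the suffix after S is nullable, so FOLLOW(S) ⊇ FOLLOW(F) = {id}; in F->Q id S do, S is followed by do with FIRST {do}. Thus FOLLOW(S) = {$, do, id}.
FOLLOW(L): in S->Q L id id, L is followed by id id with FIRST {id}; in F->Q S L, the suffix after L is empty, so FOLLOW(L) ⊇ FOLLOW(F) = {id}. Thus FOLLOW(L) = {id}.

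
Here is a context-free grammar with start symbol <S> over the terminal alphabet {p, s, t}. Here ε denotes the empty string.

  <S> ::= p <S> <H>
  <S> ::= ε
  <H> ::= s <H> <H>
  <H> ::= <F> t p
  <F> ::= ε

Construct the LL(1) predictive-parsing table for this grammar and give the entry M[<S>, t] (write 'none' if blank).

FIRST(<S>) = {ε, p}
FIRST(<F>) = {ε}
FIRST(<H>) = {s, t}  (via <F> t p)
FOLLOW(<S>) includes $ since <S> is the start symbol.
FOLLOW(<S>): in <S>::=p <S> <H>, <S> is followed by <H> with FIRST {s, t}. Thus FOLLOW(<S>) = {$, s, t}.
For <S> ::= p <S> <H>: FIRST(p <S> <H>) = {p}, so it goes in M[<S>, t] for t ∈ {p}.
For <S> ::= ε: FIRST(ε) = {ε}, so it goes in M[<S>, t] for t ∈ {}; since ε ∈ FIRST, also for every t ∈ FOLLOW(<S>) = {$, s, t}.

<S> ::= ε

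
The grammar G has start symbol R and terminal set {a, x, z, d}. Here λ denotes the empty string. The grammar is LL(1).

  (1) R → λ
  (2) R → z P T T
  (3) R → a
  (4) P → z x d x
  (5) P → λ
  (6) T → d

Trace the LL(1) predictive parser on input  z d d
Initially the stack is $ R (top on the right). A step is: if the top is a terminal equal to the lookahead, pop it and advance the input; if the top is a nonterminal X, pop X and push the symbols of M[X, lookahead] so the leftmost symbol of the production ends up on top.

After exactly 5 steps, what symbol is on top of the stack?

T

step 1: stack=$ R  input=z d d $  — expand R → z P T T
step 2: stack=$ T T P z  input=z d d $  — match z
step 3: stack=$ T T P  input=d d $  — expand P → λ
step 4: stack=$ T T  input=d d $  — expand T → d
step 5: stack=$ T d  input=d d $  — match d
Stack after step 5: $ T (top = T).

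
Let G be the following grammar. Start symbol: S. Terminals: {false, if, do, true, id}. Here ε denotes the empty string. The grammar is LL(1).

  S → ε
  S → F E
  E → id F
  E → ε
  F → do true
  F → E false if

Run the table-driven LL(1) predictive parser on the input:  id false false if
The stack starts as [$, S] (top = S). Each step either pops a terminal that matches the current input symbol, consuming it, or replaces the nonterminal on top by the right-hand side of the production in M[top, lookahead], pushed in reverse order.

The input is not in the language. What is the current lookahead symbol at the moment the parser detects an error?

false

     Stack                    Input                Action
  1  $ S                      id false false if $  expand S → F E
  2  $ E F                    id false false if $  expand F → E false if
  3  $ E if false E           id false false if $  expand E → id F
  4  $ E if false F id        id false false if $  match id
  5  $ E if false F           false false if $     expand F → E false if
  6  $ E if false if false E  false false if $     expand E → ε
  7  $ E if false if false    false false if $     match false
  8  $ E if false if          false if $           error: top is terminal if but lookahead is false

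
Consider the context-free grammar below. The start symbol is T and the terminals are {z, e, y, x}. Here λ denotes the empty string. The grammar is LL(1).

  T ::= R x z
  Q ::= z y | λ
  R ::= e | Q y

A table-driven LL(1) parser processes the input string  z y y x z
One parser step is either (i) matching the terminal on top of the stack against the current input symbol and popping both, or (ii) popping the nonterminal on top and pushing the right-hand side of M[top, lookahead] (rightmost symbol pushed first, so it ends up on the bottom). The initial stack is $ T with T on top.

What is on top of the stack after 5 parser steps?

y

step 1: stack=$ T  input=z y y x z $  — expand T ::= R x z
step 2: stack=$ z x R  input=z y y x z $  — expand R ::= Q y
step 3: stack=$ z x y Q  input=z y y x z $  — expand Q ::= z y
step 4: stack=$ z x y y z  input=z y y x z $  — match z
step 5: stack=$ z x y y  input=y y x z $  — match y
Stack after step 5: $ z x y (top = y).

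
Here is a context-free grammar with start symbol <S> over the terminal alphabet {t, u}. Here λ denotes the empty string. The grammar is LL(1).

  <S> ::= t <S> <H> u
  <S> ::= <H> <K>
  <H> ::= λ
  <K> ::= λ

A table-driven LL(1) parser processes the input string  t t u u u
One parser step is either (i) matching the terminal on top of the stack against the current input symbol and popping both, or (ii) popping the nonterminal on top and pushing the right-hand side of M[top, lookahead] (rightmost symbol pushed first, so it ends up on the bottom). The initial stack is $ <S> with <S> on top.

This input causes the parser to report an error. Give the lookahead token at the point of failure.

      Stack                  Input        Action
   1  $ <S>                  t t u u u $  expand <S> ::= t <S> <H> u
   2  $ u <H> <S> t          t t u u u $  match t
   3  $ u <H> <S>            t u u u $    expand <S> ::= t <S> <H> u
   4  $ u <H> u <H> <S> t    t u u u $    match t
   5  $ u <H> u <H> <S>      u u u $      expand <S> ::= <H> <K>
   6  $ u <H> u <H> <K> <H>  u u u $      expand <H> ::= λ
   7  $ u <H> u <H> <K>      u u u $      expand <K> ::= λ
   8  $ u <H> u <H>          u u u $      expand <H> ::= λ
   9  $ u <H> u              u u u $      match u
  10  $ u <H>                u u $        expand <H> ::= λ
  11  $ u                    u u $        match u
  12  $                      u $          error: stack empty but input remains

u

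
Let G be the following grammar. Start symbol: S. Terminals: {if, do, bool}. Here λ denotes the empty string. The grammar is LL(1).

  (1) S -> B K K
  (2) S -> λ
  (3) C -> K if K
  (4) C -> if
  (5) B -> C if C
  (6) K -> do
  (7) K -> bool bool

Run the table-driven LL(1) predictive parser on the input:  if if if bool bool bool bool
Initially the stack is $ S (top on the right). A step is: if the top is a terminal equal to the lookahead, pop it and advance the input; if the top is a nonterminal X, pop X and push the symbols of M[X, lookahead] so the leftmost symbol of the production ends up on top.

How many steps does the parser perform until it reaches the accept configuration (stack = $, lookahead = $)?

13

step 1: stack=$ S  input=if if if bool bool bool bool $  — expand S -> B K K
step 2: stack=$ K K B  input=if if if bool bool bool bool $  — expand B -> C if C
step 3: stack=$ K K C if C  input=if if if bool bool bool bool $  — expand C -> if
step 4: stack=$ K K C if if  input=if if if bool bool bool bool $  — match if
step 5: stack=$ K K C if  input=if if bool bool bool bool $  — match if
step 6: stack=$ K K C  input=if bool bool bool bool $  — expand C -> if
step 7: stack=$ K K if  input=if bool bool bool bool $  — match if
step 8: stack=$ K K  input=bool bool bool bool $  — expand K -> bool bool
step 9: stack=$ K bool bool  input=bool bool bool bool $  — match bool
step 10: stack=$ K bool  input=bool bool bool $  — match bool
step 11: stack=$ K  input=bool bool $  — expand K -> bool bool
step 12: stack=$ bool bool  input=bool bool $  — match bool
step 13: stack=$ bool  input=bool $  — match bool
Accept reached after 13 steps.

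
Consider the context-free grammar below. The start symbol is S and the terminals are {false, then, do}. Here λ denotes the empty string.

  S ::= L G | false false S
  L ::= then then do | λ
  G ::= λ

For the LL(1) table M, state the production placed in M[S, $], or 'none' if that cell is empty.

FIRST(L): from L::=then then do we get {then}; from L::=λ we get {λ}. So FIRST(L) = {λ, then}.
FIRST(G): from G::=λ we get {λ}. So FIRST(G) = {λ}.
FIRST(S): from S::=L G we get {λ, then}; from S::=false false S we get {false}. So FIRST(S) = {λ, false, then}.
FOLLOW(S) includes $ since S is the start symbol.
FOLLOW(S): in S::=false false S, the suffix after S is empty (adds nothing new). Thus FOLLOW(S) = {$}.
For S ::= L G: FIRST(L G) = {λ, then}, so it goes in M[S, t] for t ∈ {then}; since λ ∈ FIRST, also for every t ∈ FOLLOW(S) = {$}.
For S ::= false false S: FIRST(false false S) = {false}, so it goes in M[S, t] for t ∈ {false}.

S ::= L G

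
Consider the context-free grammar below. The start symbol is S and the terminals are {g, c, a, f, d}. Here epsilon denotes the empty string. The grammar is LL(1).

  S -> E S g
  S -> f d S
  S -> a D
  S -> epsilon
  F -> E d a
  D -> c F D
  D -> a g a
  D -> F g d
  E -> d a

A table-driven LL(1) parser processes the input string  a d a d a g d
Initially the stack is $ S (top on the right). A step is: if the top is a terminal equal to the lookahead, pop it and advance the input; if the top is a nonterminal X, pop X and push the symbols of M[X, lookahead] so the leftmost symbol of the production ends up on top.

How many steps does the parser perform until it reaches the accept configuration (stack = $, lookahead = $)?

      Stack          Input            Action
   1  $ S            a d a d a g d $  expand S -> a D
   2  $ D a          a d a d a g d $  match a
   3  $ D            d a d a g d $    expand D -> F g d
   4  $ d g F        d a d a g d $    expand F -> E d a
   5  $ d g a d E    d a d a g d $    expand E -> d a
   6  $ d g a d a d  d a d a g d $    match d
   7  $ d g a d a    a d a g d $      match a
   8  $ d g a d      d a g d $        match d
   9  $ d g a        a g d $          match a
  10  $ d g          g d $            match g
  11  $ d            d $              match d
Accept reached after 11 steps.

11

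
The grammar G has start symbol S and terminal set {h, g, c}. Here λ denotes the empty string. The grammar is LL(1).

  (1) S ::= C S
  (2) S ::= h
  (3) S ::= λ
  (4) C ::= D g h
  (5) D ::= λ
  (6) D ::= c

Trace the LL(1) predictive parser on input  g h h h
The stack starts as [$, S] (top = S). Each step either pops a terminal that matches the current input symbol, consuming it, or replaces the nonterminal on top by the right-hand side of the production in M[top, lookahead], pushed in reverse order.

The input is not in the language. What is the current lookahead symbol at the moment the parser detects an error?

h

step 1: stack=$ S  input=g h h h $  — expand S ::= C S
step 2: stack=$ S C  input=g h h h $  — expand C ::= D g h
step 3: stack=$ S h g D  input=g h h h $  — expand D ::= λ
step 4: stack=$ S h g  input=g h h h $  — match g
step 5: stack=$ S h  input=h h h $  — match h
step 6: stack=$ S  input=h h $  — expand S ::= h
step 7: stack=$ h  input=h h $  — match h
step 8: stack=$  input=h $  — error: stack empty but input remains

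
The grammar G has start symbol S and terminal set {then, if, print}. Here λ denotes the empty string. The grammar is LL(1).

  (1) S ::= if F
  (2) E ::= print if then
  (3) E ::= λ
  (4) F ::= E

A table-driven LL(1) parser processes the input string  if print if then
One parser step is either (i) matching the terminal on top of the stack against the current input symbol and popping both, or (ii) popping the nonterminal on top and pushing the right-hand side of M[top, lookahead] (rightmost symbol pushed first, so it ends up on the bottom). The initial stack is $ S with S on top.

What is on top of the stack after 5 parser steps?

     Stack            Input               Action
  1  $ S              if print if then $  expand S ::= if F
  2  $ F if           if print if then $  match if
  3  $ F              print if then $     expand F ::= E
  4  $ E              print if then $     expand E ::= print if then
  5  $ then if print  print if then $     match print
Stack after step 5: $ then if (top = if).

if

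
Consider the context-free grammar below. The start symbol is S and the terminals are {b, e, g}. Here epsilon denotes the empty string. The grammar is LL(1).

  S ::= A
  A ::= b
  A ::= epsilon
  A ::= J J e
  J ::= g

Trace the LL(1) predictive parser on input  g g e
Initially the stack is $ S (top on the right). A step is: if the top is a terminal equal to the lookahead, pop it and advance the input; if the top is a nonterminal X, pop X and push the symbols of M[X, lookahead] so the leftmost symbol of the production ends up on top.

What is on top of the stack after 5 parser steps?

g

step 1: stack=$ S  input=g g e $  — expand S ::= A
step 2: stack=$ A  input=g g e $  — expand A ::= J J e
step 3: stack=$ e J J  input=g g e $  — expand J ::= g
step 4: stack=$ e J g  input=g g e $  — match g
step 5: stack=$ e J  input=g e $  — expand J ::= g
Stack after step 5: $ e g (top = g).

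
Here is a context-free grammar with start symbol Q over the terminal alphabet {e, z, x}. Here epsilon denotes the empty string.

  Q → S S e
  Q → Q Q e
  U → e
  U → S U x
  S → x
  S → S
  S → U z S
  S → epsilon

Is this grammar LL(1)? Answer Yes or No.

FIRST(Q) = {e, x}
FIRST(U) = {e, x}
FIRST(S) = {epsilon, e, x}
FOLLOW(Q) = {$, e, x}
FOLLOW(U) = {x, z}
FOLLOW(S) = {e, x}
Cell M[Q, e] receives both Q → S S e and Q → Q Q e — the grammar is not LL(1).

No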